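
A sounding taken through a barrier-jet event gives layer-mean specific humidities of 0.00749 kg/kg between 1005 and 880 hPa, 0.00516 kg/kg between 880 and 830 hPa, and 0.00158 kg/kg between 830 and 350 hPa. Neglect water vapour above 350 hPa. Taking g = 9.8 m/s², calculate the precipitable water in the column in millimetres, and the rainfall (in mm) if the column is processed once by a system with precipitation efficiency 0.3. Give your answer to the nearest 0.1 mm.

PW ≈ 19.9 mm; rainfall ≈ 6.0 mm

Precipitable water is the column-integrated vapour mass per unit area: PW = (1/g) Σ q̄ Δp, with q in kg/kg and Δp in Pa (1 kg/m² of water = 1 mm).
Layer 1005–880 hPa: Δp = 125 hPa = 12500 Pa, q̄ = 0.00749 kg/kg → 0.00749 × 12500 / 9.8 = 9.55 mm
Layer 880–830 hPa: Δp = 50 hPa = 5000 Pa, q̄ = 0.00516 kg/kg → 0.00516 × 5000 / 9.8 = 2.63 mm
Layer 830–350 hPa: Δp = 480 hPa = 48000 Pa, q̄ = 0.00158 kg/kg → 0.00158 × 48000 / 9.8 = 7.74 mm
PW = 9.55 + 2.63 + 7.74 = 19.92 ≈ 19.9 mm.
Rainfall = ε × PW = 0.3 × 19.9 = 6.0 mm.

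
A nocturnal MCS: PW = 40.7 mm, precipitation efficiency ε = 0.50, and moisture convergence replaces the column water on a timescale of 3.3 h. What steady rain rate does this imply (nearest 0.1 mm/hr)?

R ≈ 6.2 mm/hr

Each overturning extracts ε × PW = 0.50 × 40.7 = 20.35 mm.
Rate = ε·PW / τ = 20.35 / 3.3 h = 6.2 mm/hr.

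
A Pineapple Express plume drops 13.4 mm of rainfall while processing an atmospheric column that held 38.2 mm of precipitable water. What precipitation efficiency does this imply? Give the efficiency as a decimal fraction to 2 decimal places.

ε ≈ 0.35

ε = rainfall / PW = 13.4 / 38.2 = 0.35.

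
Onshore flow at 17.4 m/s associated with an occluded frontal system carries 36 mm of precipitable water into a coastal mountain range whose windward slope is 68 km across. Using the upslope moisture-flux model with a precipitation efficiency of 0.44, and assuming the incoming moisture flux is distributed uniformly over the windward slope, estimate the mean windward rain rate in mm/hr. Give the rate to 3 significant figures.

Incoming column moisture flux per unit ridge length: F = V × PW = 17.4 × 36 = 626.4 mm·m/s.
Spread over the 68 km slope with efficiency ε = 0.44: R = ε·F/W = 0.44 × 626.4 / 68000 m = 4.053e-03 mm/s.
R = 4.053e-03 × 3600 = 14.6 mm/hr.

R ≈ 14.6 mm/hr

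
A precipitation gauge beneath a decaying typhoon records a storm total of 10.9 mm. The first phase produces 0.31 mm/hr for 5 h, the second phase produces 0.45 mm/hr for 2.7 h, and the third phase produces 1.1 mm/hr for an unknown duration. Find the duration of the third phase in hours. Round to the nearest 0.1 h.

duration ≈ 7.4 h

Known phases: 0.31 × 5 + 0.45 × 2.7 = 1.55 + 1.215 = 2.765 mm.
Remaining depth = 10.9 − 2.765 = 8.135 mm.
Duration = 8.135 / 1.1 = 7.4 h.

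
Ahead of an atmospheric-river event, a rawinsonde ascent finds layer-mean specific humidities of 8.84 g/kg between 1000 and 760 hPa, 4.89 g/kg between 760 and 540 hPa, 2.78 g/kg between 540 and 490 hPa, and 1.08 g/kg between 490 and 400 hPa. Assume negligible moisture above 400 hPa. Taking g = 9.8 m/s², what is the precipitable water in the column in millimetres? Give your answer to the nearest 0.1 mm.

Precipitable water is the column-integrated vapour mass per unit area: PW = (1/g) Σ q̄ Δp, with q in kg/kg and Δp in Pa (1 kg/m² of water = 1 mm).
Layer 1000–760 hPa: Δp = 240 hPa = 24000 Pa, q̄ = 0.00884 kg/kg → 0.00884 × 24000 / 9.8 = 21.65 mm
Layer 760–540 hPa: Δp = 220 hPa = 22000 Pa, q̄ = 0.00489 kg/kg → 0.00489 × 22000 / 9.8 = 10.98 mm
Layer 540–490 hPa: Δp = 50 hPa = 5000 Pa, q̄ = 0.00278 kg/kg → 0.00278 × 5000 / 9.8 = 1.42 mm
Layer 490–400 hPa: Δp = 90 hPa = 9000 Pa, q̄ = 0.00108 kg/kg → 0.00108 × 9000 / 9.8 = 0.99 mm
PW = 21.65 + 10.98 + 1.42 + 0.99 = 35.04 ≈ 35.0 mm.

PW ≈ 35.0 mm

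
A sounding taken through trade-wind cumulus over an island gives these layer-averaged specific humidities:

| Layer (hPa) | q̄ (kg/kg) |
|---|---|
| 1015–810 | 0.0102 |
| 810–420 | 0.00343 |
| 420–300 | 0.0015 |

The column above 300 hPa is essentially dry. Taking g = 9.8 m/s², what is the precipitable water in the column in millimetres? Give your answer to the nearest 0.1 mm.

Precipitable water is the column-integrated vapour mass per unit area: PW = (1/g) Σ q̄ Δp, with q in kg/kg and Δp in Pa (1 kg/m² of water = 1 mm).
Layer 1015–810 hPa: Δp = 205 hPa = 20500 Pa, q̄ = 0.0102 kg/kg → 0.0102 × 20500 / 9.8 = 21.34 mm
Layer 810–420 hPa: Δp = 390 hPa = 39000 Pa, q̄ = 0.00343 kg/kg → 0.00343 × 39000 / 9.8 = 13.65 mm
Layer 420–300 hPa: Δp = 120 hPa = 12000 Pa, q̄ = 0.0015 kg/kg → 0.0015 × 12000 / 9.8 = 1.84 mm
PW = 21.34 + 13.65 + 1.84 = 36.83 ≈ 36.8 mm.

PW ≈ 36.8 mm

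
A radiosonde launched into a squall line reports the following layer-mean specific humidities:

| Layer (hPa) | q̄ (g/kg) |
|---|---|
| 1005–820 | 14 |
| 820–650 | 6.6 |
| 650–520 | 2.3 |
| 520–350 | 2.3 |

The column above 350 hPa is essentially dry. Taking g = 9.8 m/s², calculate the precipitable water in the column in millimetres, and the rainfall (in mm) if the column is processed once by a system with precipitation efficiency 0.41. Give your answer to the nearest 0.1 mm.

Precipitable water is the column-integrated vapour mass per unit area: PW = (1/g) Σ q̄ Δp, with q in kg/kg and Δp in Pa (1 kg/m² of water = 1 mm).
Layer 1005–820 hPa: Δp = 185 hPa = 18500 Pa, q̄ = 0.014 kg/kg → 0.014 × 18500 / 9.8 = 26.43 mm
Layer 820–650 hPa: Δp = 170 hPa = 17000 Pa, q̄ = 0.0066 kg/kg → 0.0066 × 17000 / 9.8 = 11.45 mm
Layer 650–520 hPa: Δp = 130 hPa = 13000 Pa, q̄ = 0.0023 kg/kg → 0.0023 × 13000 / 9.8 = 3.05 mm
Layer 520–350 hPa: Δp = 170 hPa = 17000 Pa, q̄ = 0.0023 kg/kg → 0.0023 × 17000 / 9.8 = 3.99 mm
PW = 26.43 + 11.45 + 3.05 + 3.99 = 44.92 ≈ 44.9 mm.
Rainfall = ε × PW = 0.41 × 44.9 = 18.4 mm.

PW ≈ 44.9 mm; rainfall ≈ 18.4 mm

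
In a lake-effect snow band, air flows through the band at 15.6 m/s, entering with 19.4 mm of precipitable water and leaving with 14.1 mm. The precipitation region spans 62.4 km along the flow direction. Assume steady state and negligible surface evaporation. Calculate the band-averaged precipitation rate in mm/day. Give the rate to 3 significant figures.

Column moisture flux per unit crosswind length is F = V × PW.
Inflow: F_in = 15.6 × 19.4 = 302.64 mm·m/s
Outflow: F_out = 15.6 × 14.1 = 219.96 mm·m/s
Steady-state rate R = (F_in − F_out)/L = (302.64 − 219.96) / 62400 m = 1.325e-03 mm/s.
R = 1.325e-03 × 3600 × 24 = 114 mm/day.

R ≈ 114 mm/day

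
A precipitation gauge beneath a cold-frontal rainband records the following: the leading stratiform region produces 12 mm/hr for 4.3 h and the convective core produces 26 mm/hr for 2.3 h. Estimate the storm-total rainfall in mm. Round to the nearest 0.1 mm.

Total = Σ Rᵢ Δtᵢ = 12 × 4.3 + 26 × 2.3
      = 51.6 + 59.8 = 111.4 mm.

total ≈ 111.4 mm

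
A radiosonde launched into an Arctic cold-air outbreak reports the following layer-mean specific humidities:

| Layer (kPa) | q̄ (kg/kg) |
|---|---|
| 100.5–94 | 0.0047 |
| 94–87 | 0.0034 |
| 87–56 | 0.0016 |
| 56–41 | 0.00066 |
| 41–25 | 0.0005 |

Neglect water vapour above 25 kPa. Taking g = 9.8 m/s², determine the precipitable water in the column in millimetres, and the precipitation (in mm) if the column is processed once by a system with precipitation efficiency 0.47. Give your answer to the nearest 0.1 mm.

Precipitable water is the column-integrated vapour mass per unit area: PW = (1/g) Σ q̄ Δp, with q in kg/kg and Δp in Pa (1 kg/m² of water = 1 mm).
Layer 100.5–94 kPa: Δp = 65 hPa = 6500 Pa, q̄ = 0.0047 kg/kg → 0.0047 × 6500 / 9.8 = 3.12 mm
Layer 94–87 kPa: Δp = 70 hPa = 7000 Pa, q̄ = 0.0034 kg/kg → 0.0034 × 7000 / 9.8 = 2.43 mm
Layer 87–56 kPa: Δp = 310 hPa = 31000 Pa, q̄ = 0.0016 kg/kg → 0.0016 × 31000 / 9.8 = 5.06 mm
Layer 56–41 kPa: Δp = 150 hPa = 15000 Pa, q̄ = 0.00066 kg/kg → 0.00066 × 15000 / 9.8 = 1.01 mm
Layer 41–25 kPa: Δp = 160 hPa = 16000 Pa, q̄ = 0.0005 kg/kg → 0.0005 × 16000 / 9.8 = 0.82 mm
PW = 3.12 + 2.43 + 5.06 + 1.01 + 0.82 = 12.44 ≈ 12.4 mm.
Precipitation = ε × PW = 0.47 × 12.4 = 5.8 mm.

PW ≈ 12.4 mm; precipitation ≈ 5.8 mm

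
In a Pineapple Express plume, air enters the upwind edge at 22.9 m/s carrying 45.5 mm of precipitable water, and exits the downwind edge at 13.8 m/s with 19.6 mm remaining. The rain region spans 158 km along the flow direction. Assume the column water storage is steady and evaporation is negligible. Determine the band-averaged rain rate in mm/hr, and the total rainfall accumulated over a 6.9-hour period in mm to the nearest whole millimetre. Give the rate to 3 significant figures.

Column moisture flux per unit crosswind length is F = V × PW.
Inflow: F_in = 22.9 × 45.5 = 1041.95 mm·m/s
Outflow: F_out = 13.8 × 19.6 = 270.48 mm·m/s
Steady-state rate R = (F_in − F_out)/L = (1041.95 − 270.48) / 158000 m = 4.883e-03 mm/s.
R = 4.883e-03 × 3600 = 17.6 mm/hr.
Over 6.9 h: total = 17.6 × 6.9 = 121.44 ≈ 121 mm.

R ≈ 17.6 mm/hr; total ≈ 121 mm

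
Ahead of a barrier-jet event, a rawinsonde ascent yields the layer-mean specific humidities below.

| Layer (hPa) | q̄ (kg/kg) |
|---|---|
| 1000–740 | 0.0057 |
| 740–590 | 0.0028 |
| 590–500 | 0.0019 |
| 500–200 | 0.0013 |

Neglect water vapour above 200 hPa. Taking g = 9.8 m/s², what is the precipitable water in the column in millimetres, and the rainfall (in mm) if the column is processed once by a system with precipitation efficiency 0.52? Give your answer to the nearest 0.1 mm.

PW ≈ 25.1 mm; rainfall ≈ 13.1 mm

Precipitable water is the column-integrated vapour mass per unit area: PW = (1/g) Σ q̄ Δp, with q in kg/kg and Δp in Pa (1 kg/m² of water = 1 mm).
Layer 1000–740 hPa: Δp = 260 hPa = 26000 Pa, q̄ = 0.0057 kg/kg → 0.0057 × 26000 / 9.8 = 15.12 mm
Layer 740–590 hPa: Δp = 150 hPa = 15000 Pa, q̄ = 0.0028 kg/kg → 0.0028 × 15000 / 9.8 = 4.29 mm
Layer 590–500 hPa: Δp = 90 hPa = 9000 Pa, q̄ = 0.0019 kg/kg → 0.0019 × 9000 / 9.8 = 1.74 mm
Layer 500–200 hPa: Δp = 300 hPa = 30000 Pa, q̄ = 0.0013 kg/kg → 0.0013 × 30000 / 9.8 = 3.98 mm
PW = 15.12 + 4.29 + 1.74 + 3.98 = 25.13 ≈ 25.1 mm.
Rainfall = ε × PW = 0.52 × 25.1 = 13.1 mm.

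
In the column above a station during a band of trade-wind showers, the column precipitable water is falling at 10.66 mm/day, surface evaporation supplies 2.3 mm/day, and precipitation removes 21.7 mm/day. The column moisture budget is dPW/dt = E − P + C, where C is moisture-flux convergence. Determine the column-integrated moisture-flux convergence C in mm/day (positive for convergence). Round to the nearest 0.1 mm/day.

C ≈ 8.7 mm/day

dPW/dt = -10.66 mm/day.
C = dPW/dt − E + P = (-10.66) − 2.3 + 21.7 = 8.7 mm/day.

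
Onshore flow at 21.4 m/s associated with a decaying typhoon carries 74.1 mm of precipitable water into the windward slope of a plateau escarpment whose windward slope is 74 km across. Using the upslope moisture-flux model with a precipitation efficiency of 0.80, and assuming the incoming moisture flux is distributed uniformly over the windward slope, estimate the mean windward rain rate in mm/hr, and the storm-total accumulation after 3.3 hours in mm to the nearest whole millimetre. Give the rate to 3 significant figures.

Incoming column moisture flux per unit ridge length: F = V × PW = 21.4 × 74.1 = 1585.74 mm·m/s.
Spread over the 74 km slope with efficiency ε = 0.80: R = ε·F/W = 0.80 × 1585.74 / 74000 m = 1.714e-02 mm/s.
R = 1.714e-02 × 3600 = 61.7 mm/hr.
Over 3.3 h: total = 61.7 × 3.3 = 203.61 ≈ 204 mm.

R ≈ 61.7 mm/hr; total ≈ 204 mm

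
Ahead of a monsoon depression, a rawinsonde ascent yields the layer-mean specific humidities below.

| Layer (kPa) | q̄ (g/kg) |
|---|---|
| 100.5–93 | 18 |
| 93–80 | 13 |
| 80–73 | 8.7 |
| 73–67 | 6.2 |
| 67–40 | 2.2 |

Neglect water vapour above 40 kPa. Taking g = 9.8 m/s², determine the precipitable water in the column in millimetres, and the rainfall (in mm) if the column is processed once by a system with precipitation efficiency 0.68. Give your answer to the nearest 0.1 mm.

PW ≈ 47.1 mm; rainfall ≈ 32.0 mm

Precipitable water is the column-integrated vapour mass per unit area: PW = (1/g) Σ q̄ Δp, with q in kg/kg and Δp in Pa (1 kg/m² of water = 1 mm).
Layer 100.5–93 kPa: Δp = 75 hPa = 7500 Pa, q̄ = 0.018 kg/kg → 0.018 × 7500 / 9.8 = 13.78 mm
Layer 93–80 kPa: Δp = 130 hPa = 13000 Pa, q̄ = 0.013 kg/kg → 0.013 × 13000 / 9.8 = 17.24 mm
Layer 80–73 kPa: Δp = 70 hPa = 7000 Pa, q̄ = 0.0087 kg/kg → 0.0087 × 7000 / 9.8 = 6.21 mm
Layer 73–67 kPa: Δp = 60 hPa = 6000 Pa, q̄ = 0.0062 kg/kg → 0.0062 × 6000 / 9.8 = 3.80 mm
Layer 67–40 kPa: Δp = 270 hPa = 27000 Pa, q̄ = 0.0022 kg/kg → 0.0022 × 27000 / 9.8 = 6.06 mm
PW = 13.78 + 17.24 + 6.21 + 3.80 + 6.06 = 47.09 ≈ 47.1 mm.
Rainfall = ε × PW = 0.68 × 47.1 = 32.0 mm.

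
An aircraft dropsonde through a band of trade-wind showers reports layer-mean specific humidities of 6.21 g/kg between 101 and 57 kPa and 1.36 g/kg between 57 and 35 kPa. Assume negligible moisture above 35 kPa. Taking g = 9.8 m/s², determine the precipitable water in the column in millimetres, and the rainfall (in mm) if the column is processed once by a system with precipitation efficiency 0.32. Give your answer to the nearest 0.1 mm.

Precipitable water is the column-integrated vapour mass per unit area: PW = (1/g) Σ q̄ Δp, with q in kg/kg and Δp in Pa (1 kg/m² of water = 1 mm).
Layer 101–57 kPa: Δp = 440 hPa = 44000 Pa, q̄ = 0.00621 kg/kg → 0.00621 × 44000 / 9.8 = 27.88 mm
Layer 57–35 kPa: Δp = 220 hPa = 22000 Pa, q̄ = 0.00136 kg/kg → 0.00136 × 22000 / 9.8 = 3.05 mm
PW = 27.88 + 3.05 = 30.93 ≈ 30.9 mm.
Rainfall = ε × PW = 0.32 × 30.9 = 9.9 mm.

PW ≈ 30.9 mm; rainfall ≈ 9.9 mm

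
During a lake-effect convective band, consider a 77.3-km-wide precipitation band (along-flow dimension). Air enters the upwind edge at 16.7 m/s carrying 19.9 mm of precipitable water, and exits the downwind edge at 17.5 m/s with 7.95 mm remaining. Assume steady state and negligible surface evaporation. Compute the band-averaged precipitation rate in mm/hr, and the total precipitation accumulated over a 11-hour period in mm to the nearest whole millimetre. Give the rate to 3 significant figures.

Column moisture flux per unit crosswind length is F = V × PW.
Inflow: F_in = 16.7 × 19.9 = 332.33 mm·m/s
Outflow: F_out = 17.5 × 7.95 = 139.125 mm·m/s
Steady-state rate R = (F_in − F_out)/L = (332.33 − 139.125) / 77300 m = 2.499e-03 mm/s.
R = 2.499e-03 × 3600 = 9.00 mm/hr.
Over 11 h: total = 9.00 × 11 = 99 mm.

R ≈ 9.00 mm/hr; total ≈ 99 mm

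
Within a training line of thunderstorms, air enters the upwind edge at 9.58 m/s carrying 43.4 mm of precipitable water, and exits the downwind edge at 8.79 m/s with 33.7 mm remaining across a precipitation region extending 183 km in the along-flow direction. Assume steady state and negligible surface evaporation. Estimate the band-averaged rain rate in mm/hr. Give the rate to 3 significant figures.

R ≈ 2.35 mm/hr

Column moisture flux per unit crosswind length is F = V × PW.
Inflow: F_in = 9.58 × 43.4 = 415.772 mm·m/s
Outflow: F_out = 8.79 × 33.7 = 296.223 mm·m/s
Steady-state rate R = (F_in − F_out)/L = (415.772 − 296.223) / 183000 m = 6.533e-04 mm/s.
R = 6.533e-04 × 3600 = 2.35 mm/hr.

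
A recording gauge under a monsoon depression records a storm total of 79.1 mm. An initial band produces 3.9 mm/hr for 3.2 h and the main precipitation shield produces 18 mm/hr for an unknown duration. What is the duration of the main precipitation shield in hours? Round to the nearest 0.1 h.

Known phases: 3.9 × 3.2 = 12.48 mm.
Remaining depth = 79.1 − 12.48 = 66.62 mm.
Duration = 66.62 / 18 = 3.7 h.

duration ≈ 3.7 h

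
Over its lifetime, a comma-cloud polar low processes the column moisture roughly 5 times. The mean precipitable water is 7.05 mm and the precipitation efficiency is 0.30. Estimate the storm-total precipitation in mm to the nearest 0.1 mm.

precipitation ≈ 10.6 mm

Each cycle deposits ε × PW = 0.30 × 7.05 = 2.115 mm.
Over 5 cycles: 5 × 2.115 = 10.6 mm.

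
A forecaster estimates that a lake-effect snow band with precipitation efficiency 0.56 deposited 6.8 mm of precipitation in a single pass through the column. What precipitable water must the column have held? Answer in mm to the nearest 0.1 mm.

PW ≈ 12.1 mm

PW = precipitation / ε = 6.8 / 0.56 = 12.1 mm.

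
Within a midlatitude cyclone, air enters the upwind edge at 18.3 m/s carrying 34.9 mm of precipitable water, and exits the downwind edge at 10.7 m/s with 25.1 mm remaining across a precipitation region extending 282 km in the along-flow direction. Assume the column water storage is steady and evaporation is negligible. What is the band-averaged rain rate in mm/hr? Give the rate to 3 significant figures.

R ≈ 4.72 mm/hr

Column moisture flux per unit crosswind length is F = V × PW.
Inflow: F_in = 18.3 × 34.9 = 638.67 mm·m/s
Outflow: F_out = 10.7 × 25.1 = 268.57 mm·m/s
Steady-state rate R = (F_in − F_out)/L = (638.67 − 268.57) / 282000 m = 1.312e-03 mm/s.
R = 1.312e-03 × 3600 = 4.72 mm/hr.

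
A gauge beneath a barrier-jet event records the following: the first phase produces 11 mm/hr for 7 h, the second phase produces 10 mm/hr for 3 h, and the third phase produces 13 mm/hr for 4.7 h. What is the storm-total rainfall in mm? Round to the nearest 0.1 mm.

total ≈ 168.1 mm

Total = Σ Rᵢ Δtᵢ = 11 × 7 + 10 × 3 + 13 × 4.7
      = 77 + 30 + 61.1 = 168.1 mm.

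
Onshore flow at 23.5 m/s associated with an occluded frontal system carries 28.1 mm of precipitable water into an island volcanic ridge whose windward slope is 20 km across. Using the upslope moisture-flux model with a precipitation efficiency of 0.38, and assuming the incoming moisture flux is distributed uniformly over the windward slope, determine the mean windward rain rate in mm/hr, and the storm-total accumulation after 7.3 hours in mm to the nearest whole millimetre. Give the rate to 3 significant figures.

R ≈ 45.2 mm/hr; total ≈ 330 mm

Incoming column moisture flux per unit ridge length: F = V × PW = 23.5 × 28.1 = 660.35 mm·m/s.
Spread over the 20 km slope with efficiency ε = 0.38: R = ε·F/W = 0.38 × 660.35 / 20000 m = 1.255e-02 mm/s.
R = 1.255e-02 × 3600 = 45.2 mm/hr.
Over 7.3 h: total = 45.2 × 7.3 = 329.96 ≈ 330 mm.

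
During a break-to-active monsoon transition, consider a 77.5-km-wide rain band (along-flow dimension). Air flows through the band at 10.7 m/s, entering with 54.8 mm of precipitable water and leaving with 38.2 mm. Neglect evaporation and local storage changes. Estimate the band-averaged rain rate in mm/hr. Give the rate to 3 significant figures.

Column moisture flux per unit crosswind length is F = V × PW.
Inflow: F_in = 10.7 × 54.8 = 586.36 mm·m/s
Outflow: F_out = 10.7 × 38.2 = 408.74 mm·m/s
Steady-state rate R = (F_in − F_out)/L = (586.36 − 408.74) / 77500 m = 2.292e-03 mm/s.
R = 2.292e-03 × 3600 = 8.25 mm/hr.

R ≈ 8.25 mm/hr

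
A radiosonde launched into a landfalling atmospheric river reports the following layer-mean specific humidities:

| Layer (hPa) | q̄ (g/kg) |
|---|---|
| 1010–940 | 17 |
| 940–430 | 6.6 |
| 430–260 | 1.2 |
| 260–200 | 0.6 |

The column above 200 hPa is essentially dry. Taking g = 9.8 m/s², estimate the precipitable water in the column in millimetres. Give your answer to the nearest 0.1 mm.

Precipitable water is the column-integrated vapour mass per unit area: PW = (1/g) Σ q̄ Δp, with q in kg/kg and Δp in Pa (1 kg/m² of water = 1 mm).
Layer 1010–940 hPa: Δp = 70 hPa = 7000 Pa, q̄ = 0.017 kg/kg → 0.017 × 7000 / 9.8 = 12.14 mm
Layer 940–430 hPa: Δp = 510 hPa = 51000 Pa, q̄ = 0.0066 kg/kg → 0.0066 × 51000 / 9.8 = 34.35 mm
Layer 430–260 hPa: Δp = 170 hPa = 17000 Pa, q̄ = 0.0012 kg/kg → 0.0012 × 17000 / 9.8 = 2.08 mm
Layer 260–200 hPa: Δp = 60 hPa = 6000 Pa, q̄ = 0.0006 kg/kg → 0.0006 × 6000 / 9.8 = 0.37 mm
PW = 12.14 + 34.35 + 2.08 + 0.37 = 48.94 ≈ 48.9 mm.

PW ≈ 48.9 mm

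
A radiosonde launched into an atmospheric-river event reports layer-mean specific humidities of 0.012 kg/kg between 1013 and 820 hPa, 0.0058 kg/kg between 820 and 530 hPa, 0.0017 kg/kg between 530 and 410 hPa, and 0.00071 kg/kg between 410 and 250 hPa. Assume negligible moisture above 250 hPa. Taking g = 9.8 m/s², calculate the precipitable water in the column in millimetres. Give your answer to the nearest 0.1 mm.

Precipitable water is the column-integrated vapour mass per unit area: PW = (1/g) Σ q̄ Δp, with q in kg/kg and Δp in Pa (1 kg/m² of water = 1 mm).
Layer 1013–820 hPa: Δp = 193 hPa = 19300 Pa, q̄ = 0.012 kg/kg → 0.012 × 19300 / 9.8 = 23.63 mm
Layer 820–530 hPa: Δp = 290 hPa = 29000 Pa, q̄ = 0.0058 kg/kg → 0.0058 × 29000 / 9.8 = 17.16 mm
Layer 530–410 hPa: Δp = 120 hPa = 12000 Pa, q̄ = 0.0017 kg/kg → 0.0017 × 12000 / 9.8 = 2.08 mm
Layer 410–250 hPa: Δp = 160 hPa = 16000 Pa, q̄ = 0.00071 kg/kg → 0.00071 × 16000 / 9.8 = 1.16 mm
PW = 23.63 + 17.16 + 2.08 + 1.16 = 44.03 ≈ 44.0 mm.

PW ≈ 44.0 mm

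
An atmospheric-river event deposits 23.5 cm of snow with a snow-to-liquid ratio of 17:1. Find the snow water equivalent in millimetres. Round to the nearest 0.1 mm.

SWE ≈ 13.8 mm

SWE = snow depth / ratio = 23.5 cm / 17 = 1.382 cm = 13.8 mm.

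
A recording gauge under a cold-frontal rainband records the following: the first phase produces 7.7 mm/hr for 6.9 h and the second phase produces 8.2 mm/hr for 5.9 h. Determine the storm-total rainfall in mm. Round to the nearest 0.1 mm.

Total = Σ Rᵢ Δtᵢ = 7.7 × 6.9 + 8.2 × 5.9
      = 53.13 + 48.38 = 101.5 mm.

total ≈ 101.5 mm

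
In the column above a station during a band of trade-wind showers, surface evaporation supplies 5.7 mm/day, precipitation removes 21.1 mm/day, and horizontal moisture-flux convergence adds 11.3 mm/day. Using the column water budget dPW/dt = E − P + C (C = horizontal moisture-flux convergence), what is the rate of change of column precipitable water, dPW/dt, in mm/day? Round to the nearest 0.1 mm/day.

dPW/dt ≈ -4.1 mm/day

dPW/dt = E − P + C = 5.7 − 21.1 + (11.3) = -4.1 mm/day.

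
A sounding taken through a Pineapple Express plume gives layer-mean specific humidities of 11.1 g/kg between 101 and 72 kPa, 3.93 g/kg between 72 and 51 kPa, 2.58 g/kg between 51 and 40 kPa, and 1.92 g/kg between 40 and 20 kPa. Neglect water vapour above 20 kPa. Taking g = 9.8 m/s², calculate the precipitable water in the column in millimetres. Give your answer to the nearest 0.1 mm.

Precipitable water is the column-integrated vapour mass per unit area: PW = (1/g) Σ q̄ Δp, with q in kg/kg and Δp in Pa (1 kg/m² of water = 1 mm).
Layer 101–72 kPa: Δp = 290 hPa = 29000 Pa, q̄ = 0.0111 kg/kg → 0.0111 × 29000 / 9.8 = 32.85 mm
Layer 72–51 kPa: Δp = 210 hPa = 21000 Pa, q̄ = 0.00393 kg/kg → 0.00393 × 21000 / 9.8 = 8.42 mm
Layer 51–40 kPa: Δp = 110 hPa = 11000 Pa, q̄ = 0.00258 kg/kg → 0.00258 × 11000 / 9.8 = 2.90 mm
Layer 40–20 kPa: Δp = 200 hPa = 20000 Pa, q̄ = 0.00192 kg/kg → 0.00192 × 20000 / 9.8 = 3.92 mm
PW = 32.85 + 8.42 + 2.90 + 3.92 = 48.09 ≈ 48.1 mm.

PW ≈ 48.1 mm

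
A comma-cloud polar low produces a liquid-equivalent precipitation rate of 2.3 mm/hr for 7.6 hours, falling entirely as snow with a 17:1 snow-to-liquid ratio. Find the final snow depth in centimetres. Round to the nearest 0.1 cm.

snow depth ≈ 29.7 cm

Liquid-equivalent depth = 2.3 × 7.6 = 17.48 mm.
Snow depth = 17.48 mm × 17 = 297.16 mm = 29.7 cm.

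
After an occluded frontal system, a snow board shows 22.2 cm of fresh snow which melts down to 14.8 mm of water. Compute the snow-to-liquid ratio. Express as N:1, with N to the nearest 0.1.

Ratio = snow depth / SWE = 222 mm / 14.8 mm = 15.0, i.e. 15.0:1.

ratio ≈ 15.0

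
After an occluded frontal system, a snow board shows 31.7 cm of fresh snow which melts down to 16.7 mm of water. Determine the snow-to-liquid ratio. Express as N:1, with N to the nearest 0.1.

Ratio = snow depth / SWE = 317 mm / 16.7 mm = 19.0, i.e. 19.0:1.

ratio ≈ 19.0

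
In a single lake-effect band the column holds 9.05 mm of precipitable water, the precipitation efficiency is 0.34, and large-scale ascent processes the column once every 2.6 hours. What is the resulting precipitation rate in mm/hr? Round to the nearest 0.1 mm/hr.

R ≈ 1.2 mm/hr

Each overturning extracts ε × PW = 0.34 × 9.05 = 3.077 mm.
Rate = ε·PW / τ = 3.077 / 2.6 h = 1.2 mm/hr.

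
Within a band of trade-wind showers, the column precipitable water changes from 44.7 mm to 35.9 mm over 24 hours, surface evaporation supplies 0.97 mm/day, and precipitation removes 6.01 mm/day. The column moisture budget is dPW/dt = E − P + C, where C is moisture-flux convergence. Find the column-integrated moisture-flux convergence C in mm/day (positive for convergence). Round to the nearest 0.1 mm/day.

C ≈ -3.8 mm/day

dPW/dt = (35.9 − 44.7) mm / (24/24 day) = -8.800 mm/day.
C = dPW/dt − E + P = (-8.800) − 0.97 + 6.01 = -3.8 mm/day.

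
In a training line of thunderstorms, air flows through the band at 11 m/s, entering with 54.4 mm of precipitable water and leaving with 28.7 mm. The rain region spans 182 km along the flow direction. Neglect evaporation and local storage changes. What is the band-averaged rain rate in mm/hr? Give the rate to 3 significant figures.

Column moisture flux per unit crosswind length is F = V × PW.
Inflow: F_in = 11 × 54.4 = 598.4 mm·m/s
Outflow: F_out = 11 × 28.7 = 315.7 mm·m/s
Steady-state rate R = (F_in − F_out)/L = (598.4 − 315.7) / 182000 m = 1.553e-03 mm/s.
R = 1.553e-03 × 3600 = 5.59 mm/hr.

R ≈ 5.59 mm/hr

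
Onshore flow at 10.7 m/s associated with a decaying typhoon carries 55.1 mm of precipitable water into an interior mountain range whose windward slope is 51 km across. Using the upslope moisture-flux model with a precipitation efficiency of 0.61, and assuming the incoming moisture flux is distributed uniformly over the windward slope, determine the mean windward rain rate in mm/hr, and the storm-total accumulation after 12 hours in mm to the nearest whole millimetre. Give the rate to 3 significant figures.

Incoming column moisture flux per unit ridge length: F = V × PW = 10.7 × 55.1 = 589.57 mm·m/s.
Spread over the 51 km slope with efficiency ε = 0.61: R = ε·F/W = 0.61 × 589.57 / 51000 m = 7.052e-03 mm/s.
R = 7.052e-03 × 3600 = 25.4 mm/hr.
Over 12 h: total = 25.4 × 12 = 304.8 ≈ 305 mm.

R ≈ 25.4 mm/hr; total ≈ 305 mm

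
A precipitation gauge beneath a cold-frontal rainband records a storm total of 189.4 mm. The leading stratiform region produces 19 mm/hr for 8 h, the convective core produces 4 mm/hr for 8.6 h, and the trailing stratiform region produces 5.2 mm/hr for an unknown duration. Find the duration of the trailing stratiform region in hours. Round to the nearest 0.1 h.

duration ≈ 0.6 h

Known phases: 19 × 8 + 4 × 8.6 = 152 + 34.4 = 186.4 mm.
Remaining depth = 189.4 − 186.4 = 3 mm.
Duration = 3 / 5.2 = 0.6 h.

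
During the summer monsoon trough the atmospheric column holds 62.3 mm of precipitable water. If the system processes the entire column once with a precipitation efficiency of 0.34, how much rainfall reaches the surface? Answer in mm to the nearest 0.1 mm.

Rainfall = ε × PW = 0.34 × 62.3 = 21.2 mm.

rainfall ≈ 21.2 mm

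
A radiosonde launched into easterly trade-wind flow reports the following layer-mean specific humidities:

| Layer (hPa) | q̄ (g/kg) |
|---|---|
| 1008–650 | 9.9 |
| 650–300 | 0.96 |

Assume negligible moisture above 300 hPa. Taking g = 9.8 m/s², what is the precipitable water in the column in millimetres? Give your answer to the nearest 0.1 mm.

PW ≈ 39.6 mm

Precipitable water is the column-integrated vapour mass per unit area: PW = (1/g) Σ q̄ Δp, with q in kg/kg and Δp in Pa (1 kg/m² of water = 1 mm).
Layer 1008–650 hPa: Δp = 358 hPa = 35800 Pa, q̄ = 0.0099 kg/kg → 0.0099 × 35800 / 9.8 = 36.17 mm
Layer 650–300 hPa: Δp = 350 hPa = 35000 Pa, q̄ = 0.00096 kg/kg → 0.00096 × 35000 / 9.8 = 3.43 mm
PW = 36.17 + 3.43 = 39.60 ≈ 39.6 mm.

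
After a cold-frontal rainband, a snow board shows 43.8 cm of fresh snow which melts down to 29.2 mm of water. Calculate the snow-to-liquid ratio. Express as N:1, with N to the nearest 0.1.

Ratio = snow depth / SWE = 438 mm / 29.2 mm = 15.0, i.e. 15.0:1.

ratio ≈ 15.0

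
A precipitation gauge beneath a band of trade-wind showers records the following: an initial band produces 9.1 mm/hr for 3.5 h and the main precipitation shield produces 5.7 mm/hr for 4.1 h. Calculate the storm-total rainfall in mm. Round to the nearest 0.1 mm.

Total = Σ Rᵢ Δtᵢ = 9.1 × 3.5 + 5.7 × 4.1
      = 31.85 + 23.37 = 55.2 mm.

total ≈ 55.2 mm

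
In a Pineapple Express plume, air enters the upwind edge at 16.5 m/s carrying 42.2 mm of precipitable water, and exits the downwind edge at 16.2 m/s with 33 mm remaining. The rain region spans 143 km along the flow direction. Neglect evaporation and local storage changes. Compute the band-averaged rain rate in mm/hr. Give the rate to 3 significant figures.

R ≈ 4.07 mm/hr

Column moisture flux per unit crosswind length is F = V × PW.
Inflow: F_in = 16.5 × 42.2 = 696.3 mm·m/s
Outflow: F_out = 16.2 × 33 = 534.6 mm·m/s
Steady-state rate R = (F_in − F_out)/L = (696.3 − 534.6) / 143000 m = 1.131e-03 mm/s.
R = 1.131e-03 × 3600 = 4.07 mm/hr.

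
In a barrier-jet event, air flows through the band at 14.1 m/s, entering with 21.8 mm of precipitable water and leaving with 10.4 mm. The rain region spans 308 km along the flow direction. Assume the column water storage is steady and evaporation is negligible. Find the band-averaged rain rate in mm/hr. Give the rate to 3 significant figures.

Column moisture flux per unit crosswind length is F = V × PW.
Inflow: F_in = 14.1 × 21.8 = 307.38 mm·m/s
Outflow: F_out = 14.1 × 10.4 = 146.64 mm·m/s
Steady-state rate R = (F_in − F_out)/L = (307.38 − 146.64) / 308000 m = 5.219e-04 mm/s.
R = 5.219e-04 × 3600 = 1.88 mm/hr.

R ≈ 1.88 mm/hr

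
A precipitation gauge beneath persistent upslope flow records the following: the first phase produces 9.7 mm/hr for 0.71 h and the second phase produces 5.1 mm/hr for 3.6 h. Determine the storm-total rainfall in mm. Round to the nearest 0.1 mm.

Total = Σ Rᵢ Δtᵢ = 9.7 × 0.71 + 5.1 × 3.6
      = 6.887 + 18.36 = 25.2 mm.

total ≈ 25.2 mm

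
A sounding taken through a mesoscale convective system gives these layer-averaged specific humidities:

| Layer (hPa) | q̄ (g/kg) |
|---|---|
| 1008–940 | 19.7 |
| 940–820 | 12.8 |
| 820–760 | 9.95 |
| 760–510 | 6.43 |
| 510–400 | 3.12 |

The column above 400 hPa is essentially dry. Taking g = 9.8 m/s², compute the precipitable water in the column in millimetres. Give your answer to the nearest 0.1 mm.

Precipitable water is the column-integrated vapour mass per unit area: PW = (1/g) Σ q̄ Δp, with q in kg/kg and Δp in Pa (1 kg/m² of water = 1 mm).
Layer 1008–940 hPa: Δp = 68 hPa = 6800 Pa, q̄ = 0.0197 kg/kg → 0.0197 × 6800 / 9.8 = 13.67 mm
Layer 940–820 hPa: Δp = 120 hPa = 12000 Pa, q̄ = 0.0128 kg/kg → 0.0128 × 12000 / 9.8 = 15.67 mm
Layer 820–760 hPa: Δp = 60 hPa = 6000 Pa, q̄ = 0.00995 kg/kg → 0.00995 × 6000 / 9.8 = 6.09 mm
Layer 760–510 hPa: Δp = 250 hPa = 25000 Pa, q̄ = 0.00643 kg/kg → 0.00643 × 25000 / 9.8 = 16.40 mm
Layer 510–400 hPa: Δp = 110 hPa = 11000 Pa, q̄ = 0.00312 kg/kg → 0.00312 × 11000 / 9.8 = 3.50 mm
PW = 13.67 + 15.67 + 6.09 + 16.40 + 3.50 = 55.33 ≈ 55.3 mm.

PW ≈ 55.3 mm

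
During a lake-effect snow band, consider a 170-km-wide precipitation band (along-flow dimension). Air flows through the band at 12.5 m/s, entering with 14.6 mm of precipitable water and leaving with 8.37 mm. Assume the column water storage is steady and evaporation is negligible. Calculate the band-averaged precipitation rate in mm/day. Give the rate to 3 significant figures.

Column moisture flux per unit crosswind length is F = V × PW.
Inflow: F_in = 12.5 × 14.6 = 182.5 mm·m/s
Outflow: F_out = 12.5 × 8.37 = 104.625 mm·m/s
Steady-state rate R = (F_in − F_out)/L = (182.5 − 104.625) / 170000 m = 4.581e-04 mm/s.
R = 4.581e-04 × 3600 × 24 = 39.6 mm/day.

R ≈ 39.6 mm/day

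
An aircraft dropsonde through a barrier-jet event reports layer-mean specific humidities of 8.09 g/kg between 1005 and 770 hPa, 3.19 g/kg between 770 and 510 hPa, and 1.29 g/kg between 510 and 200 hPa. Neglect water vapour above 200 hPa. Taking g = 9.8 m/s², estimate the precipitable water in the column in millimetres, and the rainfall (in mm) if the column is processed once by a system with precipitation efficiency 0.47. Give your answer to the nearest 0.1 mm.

PW ≈ 31.9 mm; rainfall ≈ 15.0 mm

Precipitable water is the column-integrated vapour mass per unit area: PW = (1/g) Σ q̄ Δp, with q in kg/kg and Δp in Pa (1 kg/m² of water = 1 mm).
Layer 1005–770 hPa: Δp = 235 hPa = 23500 Pa, q̄ = 0.00809 kg/kg → 0.00809 × 23500 / 9.8 = 19.40 mm
Layer 770–510 hPa: Δp = 260 hPa = 26000 Pa, q̄ = 0.00319 kg/kg → 0.00319 × 26000 / 9.8 = 8.46 mm
Layer 510–200 hPa: Δp = 310 hPa = 31000 Pa, q̄ = 0.00129 kg/kg → 0.00129 × 31000 / 9.8 = 4.08 mm
PW = 19.40 + 8.46 + 4.08 = 31.94 ≈ 31.9 mm.
Rainfall = ε × PW = 0.47 × 31.9 = 15.0 mm.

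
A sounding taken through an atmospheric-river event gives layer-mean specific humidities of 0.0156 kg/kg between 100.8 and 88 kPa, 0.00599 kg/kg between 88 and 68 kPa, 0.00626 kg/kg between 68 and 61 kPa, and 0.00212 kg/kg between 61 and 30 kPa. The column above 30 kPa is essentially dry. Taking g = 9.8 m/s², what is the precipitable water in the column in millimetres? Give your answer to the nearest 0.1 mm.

PW ≈ 43.8 mm

Precipitable water is the column-integrated vapour mass per unit area: PW = (1/g) Σ q̄ Δp, with q in kg/kg and Δp in Pa (1 kg/m² of water = 1 mm).
Layer 100.8–88 kPa: Δp = 128 hPa = 12800 Pa, q̄ = 0.0156 kg/kg → 0.0156 × 12800 / 9.8 = 20.38 mm
Layer 88–68 kPa: Δp = 200 hPa = 20000 Pa, q̄ = 0.00599 kg/kg → 0.00599 × 20000 / 9.8 = 12.22 mm
Layer 68–61 kPa: Δp = 70 hPa = 7000 Pa, q̄ = 0.00626 kg/kg → 0.00626 × 7000 / 9.8 = 4.47 mm
Layer 61–30 kPa: Δp = 310 hPa = 31000 Pa, q̄ = 0.00212 kg/kg → 0.00212 × 31000 / 9.8 = 6.71 mm
PW = 20.38 + 12.22 + 4.47 + 6.71 = 43.78 ≈ 43.8 mm.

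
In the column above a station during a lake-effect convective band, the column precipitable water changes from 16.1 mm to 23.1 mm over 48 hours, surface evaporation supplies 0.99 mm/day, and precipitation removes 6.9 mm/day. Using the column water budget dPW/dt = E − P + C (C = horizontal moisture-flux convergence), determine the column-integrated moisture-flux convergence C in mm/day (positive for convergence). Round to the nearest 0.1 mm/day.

dPW/dt = (23.1 − 16.1) mm / (48/24 day) = +3.500 mm/day.
C = dPW/dt − E + P = (+3.500) − 0.99 + 6.9 = 9.4 mm/day.

C ≈ 9.4 mm/day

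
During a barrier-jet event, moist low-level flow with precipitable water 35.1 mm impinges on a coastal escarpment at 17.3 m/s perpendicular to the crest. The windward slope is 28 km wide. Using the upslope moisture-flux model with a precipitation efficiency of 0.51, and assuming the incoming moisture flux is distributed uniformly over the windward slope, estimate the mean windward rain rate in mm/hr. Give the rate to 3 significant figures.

Incoming column moisture flux per unit ridge length: F = V × PW = 17.3 × 35.1 = 607.23 mm·m/s.
Spread over the 28 km slope with efficiency ε = 0.51: R = ε·F/W = 0.51 × 607.23 / 28000 m = 1.106e-02 mm/s.
R = 1.106e-02 × 3600 = 39.8 mm/hr.

R ≈ 39.8 mm/hr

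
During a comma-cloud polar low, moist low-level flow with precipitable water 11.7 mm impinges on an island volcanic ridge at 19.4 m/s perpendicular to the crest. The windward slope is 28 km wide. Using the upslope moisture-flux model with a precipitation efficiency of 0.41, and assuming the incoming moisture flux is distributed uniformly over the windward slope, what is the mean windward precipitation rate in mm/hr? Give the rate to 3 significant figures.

R ≈ 12.0 mm/hr

Incoming column moisture flux per unit ridge length: F = V × PW = 19.4 × 11.7 = 226.98 mm·m/s.
Spread over the 28 km slope with efficiency ε = 0.41: R = ε·F/W = 0.41 × 226.98 / 28000 m = 3.324e-03 mm/s.
R = 3.324e-03 × 3600 = 12.0 mm/hr.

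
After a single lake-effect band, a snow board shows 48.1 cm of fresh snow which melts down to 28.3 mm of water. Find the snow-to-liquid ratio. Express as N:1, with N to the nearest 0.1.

Ratio = snow depth / SWE = 481 mm / 28.3 mm = 17.0, i.e. 17.0:1.

ratio ≈ 17.0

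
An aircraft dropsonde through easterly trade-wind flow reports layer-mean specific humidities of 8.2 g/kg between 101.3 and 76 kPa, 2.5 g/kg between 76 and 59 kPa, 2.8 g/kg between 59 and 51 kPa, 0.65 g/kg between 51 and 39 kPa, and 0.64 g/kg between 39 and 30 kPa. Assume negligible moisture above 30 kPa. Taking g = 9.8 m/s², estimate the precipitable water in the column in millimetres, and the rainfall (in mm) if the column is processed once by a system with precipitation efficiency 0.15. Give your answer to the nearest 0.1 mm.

Precipitable water is the column-integrated vapour mass per unit area: PW = (1/g) Σ q̄ Δp, with q in kg/kg and Δp in Pa (1 kg/m² of water = 1 mm).
Layer 101.3–76 kPa: Δp = 253 hPa = 25300 Pa, q̄ = 0.0082 kg/kg → 0.0082 × 25300 / 9.8 = 21.17 mm
Layer 76–59 kPa: Δp = 170 hPa = 17000 Pa, q̄ = 0.0025 kg/kg → 0.0025 × 17000 / 9.8 = 4.34 mm
Layer 59–51 kPa: Δp = 80 hPa = 8000 Pa, q̄ = 0.0028 kg/kg → 0.0028 × 8000 / 9.8 = 2.29 mm
Layer 51–39 kPa: Δp = 120 hPa = 12000 Pa, q̄ = 0.00065 kg/kg → 0.00065 × 12000 / 9.8 = 0.80 mm
Layer 39–30 kPa: Δp = 90 hPa = 9000 Pa, q̄ = 0.00064 kg/kg → 0.00064 × 9000 / 9.8 = 0.59 mm
PW = 21.17 + 4.34 + 2.29 + 0.80 + 0.59 = 29.19 ≈ 29.2 mm.
Rainfall = ε × PW = 0.15 × 29.2 = 4.4 mm.

PW ≈ 29.2 mm; rainfall ≈ 4.4 mm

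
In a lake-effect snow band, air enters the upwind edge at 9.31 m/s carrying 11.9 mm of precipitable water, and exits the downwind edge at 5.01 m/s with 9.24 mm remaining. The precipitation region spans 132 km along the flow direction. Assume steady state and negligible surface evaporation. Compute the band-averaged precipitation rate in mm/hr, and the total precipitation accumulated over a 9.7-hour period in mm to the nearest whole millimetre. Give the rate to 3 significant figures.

Column moisture flux per unit crosswind length is F = V × PW.
Inflow: F_in = 9.31 × 11.9 = 110.789 mm·m/s
Outflow: F_out = 5.01 × 9.24 = 46.2924 mm·m/s
Steady-state rate R = (F_in − F_out)/L = (110.789 − 46.2924) / 132000 m = 4.886e-04 mm/s.
R = 4.886e-04 × 3600 = 1.76 mm/hr.
Over 9.7 h: total = 1.76 × 9.7 = 17.072 ≈ 17 mm.

R ≈ 1.76 mm/hr; total ≈ 17 mm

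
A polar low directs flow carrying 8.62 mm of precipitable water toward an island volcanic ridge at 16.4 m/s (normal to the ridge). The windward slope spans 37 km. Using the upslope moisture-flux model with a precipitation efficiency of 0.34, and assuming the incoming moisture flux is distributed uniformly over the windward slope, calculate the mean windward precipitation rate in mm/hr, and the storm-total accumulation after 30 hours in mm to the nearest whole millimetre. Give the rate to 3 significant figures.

R ≈ 4.68 mm/hr; total ≈ 140 mm

Incoming column moisture flux per unit ridge length: F = V × PW = 16.4 × 8.62 = 141.368 mm·m/s.
Spread over the 37 km slope with efficiency ε = 0.34: R = ε·F/W = 0.34 × 141.368 / 37000 m = 1.299e-03 mm/s.
R = 1.299e-03 × 3600 = 4.68 mm/hr.
Over 30 h: total = 4.68 × 30 = 140.4 ≈ 140 mm.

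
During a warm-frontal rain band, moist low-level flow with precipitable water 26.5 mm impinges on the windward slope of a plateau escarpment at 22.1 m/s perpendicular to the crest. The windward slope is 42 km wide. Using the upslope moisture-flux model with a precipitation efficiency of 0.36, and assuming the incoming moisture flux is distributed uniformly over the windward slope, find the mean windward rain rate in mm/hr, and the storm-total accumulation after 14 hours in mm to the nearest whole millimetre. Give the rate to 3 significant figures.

Incoming column moisture flux per unit ridge length: F = V × PW = 22.1 × 26.5 = 585.65 mm·m/s.
Spread over the 42 km slope with efficiency ε = 0.36: R = ε·F/W = 0.36 × 585.65 / 42000 m = 5.020e-03 mm/s.
R = 5.020e-03 × 3600 = 18.1 mm/hr.
Over 14 h: total = 18.1 × 14 = 253.4 ≈ 253 mm.

R ≈ 18.1 mm/hr; total ≈ 253 mm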